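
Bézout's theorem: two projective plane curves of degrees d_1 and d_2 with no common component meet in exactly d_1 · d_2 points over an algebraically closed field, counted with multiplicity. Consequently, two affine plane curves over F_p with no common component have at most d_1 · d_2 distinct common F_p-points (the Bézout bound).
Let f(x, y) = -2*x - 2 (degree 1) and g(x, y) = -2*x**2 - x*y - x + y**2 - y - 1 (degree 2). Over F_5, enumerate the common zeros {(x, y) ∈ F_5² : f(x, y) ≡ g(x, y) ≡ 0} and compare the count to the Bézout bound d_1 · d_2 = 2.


Common zeros: ∅; count = 0; Bézout bound = 2.

deg(f) = 1, deg(g) = 2, so Bézout bound = 2.
Scan x ∈ F_5. For each x, list the y ∈ F_5 with f(x, y) ≡ 0 and those with g(x, y) ≡ 0 (mod 5); the common zeros in that column are the intersection.
  x = 0: f ≡ 0 at y ∈ ∅; g ≡ 0 at y ∈ {3}; common: ∅.
  x = 1: f ≡ 0 at y ∈ ∅; g ≡ 0 at y ∈ {1}; common: ∅.
  x = 2: f ≡ 0 at y ∈ ∅; g ≡ 0 at y ∈ ∅; common: ∅.
  x = 3: f ≡ 0 at y ∈ ∅; g ≡ 0 at y ∈ {1, 3}; common: ∅.
  x = 4: f ≡ 0 at y ∈ {0, 1, 2, 3, 4}; g ≡ 0 at y ∈ ∅; common: ∅.
Collecting: common zeros = ∅, so the count is 0.
Comparison with the Bézout bound: 0 ≤ 2 = deg(f)·deg(g), as expected for curves with no common component (the affine F_5-count falls short of the bound because intersections may lie at infinity, over extension fields, or carry multiplicity).


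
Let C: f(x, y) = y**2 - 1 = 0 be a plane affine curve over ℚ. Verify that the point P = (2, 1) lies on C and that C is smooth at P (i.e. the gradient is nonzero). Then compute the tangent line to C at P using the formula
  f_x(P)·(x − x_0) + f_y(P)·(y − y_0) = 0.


Tangent line at P: 2*y - 2 = 0.

Step 1: f(2, 1) = 0, so P lies on C.
Step 2: partial derivatives
  f_x(x, y) = 0, f_y(x, y) = 2*y.
  f_x(P) = 0, f_y(P) = 2 (gradient nonzero, so P is smooth).
Step 3: tangent line at P: 0·(x − 2) + 2·(y − 1) = 0.
Expanding: 2*y - 2 = 0.


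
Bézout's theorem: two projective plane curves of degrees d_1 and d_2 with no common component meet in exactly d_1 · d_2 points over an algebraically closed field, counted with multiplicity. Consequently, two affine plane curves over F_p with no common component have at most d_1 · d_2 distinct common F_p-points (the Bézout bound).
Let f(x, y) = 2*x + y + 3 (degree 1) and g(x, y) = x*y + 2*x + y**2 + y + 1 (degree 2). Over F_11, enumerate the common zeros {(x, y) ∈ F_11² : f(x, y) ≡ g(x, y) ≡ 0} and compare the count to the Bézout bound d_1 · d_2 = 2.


Common zeros: {(2, 4), (10, 10)}; count = 2; Bézout bound = 2.

deg(f) = 1, deg(g) = 2, so Bézout bound = 2.
Scan x ∈ F_11. For each x, list the y ∈ F_11 with f(x, y) ≡ 0 and those with g(x, y) ≡ 0 (mod 11); the common zeros in that column are the intersection.
  x = 0: f ≡ 0 at y ∈ {8}; g ≡ 0 at y ∈ ∅; common: ∅.
  x = 1: f ≡ 0 at y ∈ {6}; g ≡ 0 at y ∈ {2, 7}; common: ∅.
  x = 2: f ≡ 0 at y ∈ {4}; g ≡ 0 at y ∈ {4}; common: {4}.
  x = 3: f ≡ 0 at y ∈ {2}; g ≡ 0 at y ∈ ∅; common: ∅.
  x = 4: f ≡ 0 at y ∈ {0}; g ≡ 0 at y ∈ {3}; common: ∅.
  x = 5: f ≡ 0 at y ∈ {9}; g ≡ 0 at y ∈ {0, 5}; common: ∅.
  x = 6: f ≡ 0 at y ∈ {7}; g ≡ 0 at y ∈ ∅; common: ∅.
  x = 7: f ≡ 0 at y ∈ {5}; g ≡ 0 at y ∈ {6, 8}; common: ∅.
  x = 8: f ≡ 0 at y ∈ {3}; g ≡ 0 at y ∈ ∅; common: ∅.
  x = 9: f ≡ 0 at y ∈ {1}; g ≡ 0 at y ∈ ∅; common: ∅.
  x = 10: f ≡ 0 at y ∈ {10}; g ≡ 0 at y ∈ {1, 10}; common: {10}.
Collecting: common zeros = {(2, 4), (10, 10)}, so the count is 2.
Comparison with the Bézout bound: 2 ≤ 2 = deg(f)·deg(g), as expected for curves with no common component (the bound is attained).


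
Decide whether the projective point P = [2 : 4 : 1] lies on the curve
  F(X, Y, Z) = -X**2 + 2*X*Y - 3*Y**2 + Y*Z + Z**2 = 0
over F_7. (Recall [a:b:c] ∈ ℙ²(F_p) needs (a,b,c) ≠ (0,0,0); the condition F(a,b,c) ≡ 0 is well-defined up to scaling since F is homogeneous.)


F(2,4,1) ≡ 4 (mod 7); P is NOT on the curve.

Evaluate F(2, 4, 1) term-by-term (mod 7).
  -X**2 ↦ -1·4·1·1 = -4
  2*X*Y ↦ 2·2·4·1 = 16
  -3*Y**2 ↦ -3·1·16·1 = -48
  Y*Z ↦ 1·1·4·1 = 4
  Z**2 ↦ 1·1·1·1 = 1
Sum: F(2, 4, 1) = (-4) + (16) + (-48) + (4) + (1) = -31.
Reducing mod 7: -31 ≡ 4 (mod 7).
Since F(a, b, c) ≡ 4 ≠ 0 (mod 7), P does NOT lie on the curve.


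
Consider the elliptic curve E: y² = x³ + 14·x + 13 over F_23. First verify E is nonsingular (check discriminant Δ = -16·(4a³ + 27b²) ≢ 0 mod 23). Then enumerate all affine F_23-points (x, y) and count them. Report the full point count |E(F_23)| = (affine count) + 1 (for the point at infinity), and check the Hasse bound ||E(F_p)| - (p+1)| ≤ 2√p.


Affine points = {(0, 6), (0, 17), (2, 7), (2, 16), (3, 6), (3, 17), (4, 8), (4, 15), (5, 1), (5, 22), (8, 4), (8, 19), (10, 7), (10, 16), (11, 7), (11, 16), (12, 0), (13, 0), (14, 3), (14, 20), (16, 3), (16, 20), (17, 9), (17, 14), (18, 5), (18, 18), (19, 10), (19, 13), (20, 6), (20, 17), (21, 0)}; affine count = 31; |E(F_23)| = 32.

Discriminant check: Δ ∝ 4a³ + 27b² = 4·14³ + 27·13² = 4·2744 + 27·169 ≡ 14 (mod 23). Nonzero ⇒ E is nonsingular.
For each x ∈ F_23, compute rhs = x³ + 14·x + 13 mod 23, then count y ∈ F_23 with y² ≡ rhs.
  x = 0: rhs = 13, matching y values: 6, 17 (2 points).
  x = 1: rhs = 5, matching y values: none (0 points).
  x = 2: rhs = 3, matching y values: 7, 16 (2 points).
  x = 3: rhs = 13, matching y values: 6, 17 (2 points).
  x = 4: rhs = 18, matching y values: 8, 15 (2 points).
  x = 5: rhs = 1, matching y values: 1, 22 (2 points).
  x = 6: rhs = 14, matching y values: none (0 points).
  x = 7: rhs = 17, matching y values: none (0 points).
  x = 8: rhs = 16, matching y values: 4, 19 (2 points).
  x = 9: rhs = 17, matching y values: none (0 points).
  x = 10: rhs = 3, matching y values: 7, 16 (2 points).
  x = 11: rhs = 3, matching y values: 7, 16 (2 points).
  x = 12: rhs = 0, matching y values: 0 (1 points).
  x = 13: rhs = 0, matching y values: 0 (1 points).
  x = 14: rhs = 9, matching y values: 3, 20 (2 points).
  x = 15: rhs = 10, matching y values: none (0 points).
  x = 16: rhs = 9, matching y values: 3, 20 (2 points).
  x = 17: rhs = 12, matching y values: 9, 14 (2 points).
  x = 18: rhs = 2, matching y values: 5, 18 (2 points).
  x = 19: rhs = 8, matching y values: 10, 13 (2 points).
  x = 20: rhs = 13, matching y values: 6, 17 (2 points).
  x = 21: rhs = 0, matching y values: 0 (1 points).
  x = 22: rhs = 21, matching y values: none (0 points).
Total affine count: 31.
Full point count |E(F_23)| = 31 + 1 = 32.
Hasse bound: |32 − (23+1)| = |8| = 8 ≤ 2√23 ≈ 9.5917 ✓.


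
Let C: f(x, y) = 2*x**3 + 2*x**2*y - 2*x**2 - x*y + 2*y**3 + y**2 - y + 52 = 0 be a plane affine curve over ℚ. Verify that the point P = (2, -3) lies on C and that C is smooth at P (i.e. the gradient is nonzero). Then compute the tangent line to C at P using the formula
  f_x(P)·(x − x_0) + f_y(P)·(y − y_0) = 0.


Tangent line at P: -5*x + 53*y + 169 = 0.

Step 1: f(2, -3) = 0, so P lies on C.
Step 2: partial derivatives
  f_x(x, y) = 6*x**2 + 4*x*y - 4*x - y, f_y(x, y) = 2*x**2 - x + 6*y**2 + 2*y - 1.
  f_x(P) = -5, f_y(P) = 53 (gradient nonzero, so P is smooth).
Step 3: tangent line at P: -5·(x − 2) + 53·(y − -3) = 0.
Expanding: -5*x + 53*y + 169 = 0.


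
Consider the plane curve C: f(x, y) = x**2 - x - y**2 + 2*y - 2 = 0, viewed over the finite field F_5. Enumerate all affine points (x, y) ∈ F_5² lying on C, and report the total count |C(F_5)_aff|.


Affine F_5-points: {(0, 3), (0, 4), (1, 3), (1, 4), (2, 0), (2, 2), (3, 1), (4, 0), (4, 2)}; count = 9.

For each of the 25 pairs (x, y) ∈ F_5², evaluate f(x, y) mod 5. Record the zeros.
  x = 0: [0↦3, 1↦4, 2↦3, 3↦0, 4↦0]  zeros at y ∈ {3, 4}
  x = 1: [0↦3, 1↦4, 2↦3, 3↦0, 4↦0]  zeros at y ∈ {3, 4}
  x = 2: [0↦0, 1↦1, 2↦0, 3↦2, 4↦2]  zeros at y ∈ {0, 2}
  x = 3: [0↦4, 1↦0, 2↦4, 3↦1, 4↦1]  zeros at y ∈ {1}
  x = 4: [0↦0, 1↦1, 2↦0, 3↦2, 4↦2]  zeros at y ∈ {0, 2}
Collecting zeros: affine points = {(0, 3), (0, 4), (1, 3), (1, 4), (2, 0), (2, 2), (3, 1), (4, 0), (4, 2)}.
Total count |C(F_5)_aff| = 9.


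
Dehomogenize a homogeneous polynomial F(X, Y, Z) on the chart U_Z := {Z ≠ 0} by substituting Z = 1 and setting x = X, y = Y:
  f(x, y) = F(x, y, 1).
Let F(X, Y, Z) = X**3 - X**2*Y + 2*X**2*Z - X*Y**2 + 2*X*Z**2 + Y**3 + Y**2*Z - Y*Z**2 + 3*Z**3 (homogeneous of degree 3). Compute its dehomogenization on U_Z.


f(x, y) = x**3 - x**2*y + 2*x**2 - x*y**2 + 2*x + y**3 + y**2 - y + 3

On U_Z we set Z = 1. Each monomial c·X^i·Y^j·Z^k in F becomes c·x^i·y^j·1^k = c·x^i·y^j.
Substituting Z = 1: F(X, Y, 1) = x**3 - x**2*y + 2*x**2 - x*y**2 + 2*x + y**3 + y**2 - y + 3.
Note: deg(f) ≤ deg(F) = 3; strict inequality happens when F is divisible by Z (lost terms).


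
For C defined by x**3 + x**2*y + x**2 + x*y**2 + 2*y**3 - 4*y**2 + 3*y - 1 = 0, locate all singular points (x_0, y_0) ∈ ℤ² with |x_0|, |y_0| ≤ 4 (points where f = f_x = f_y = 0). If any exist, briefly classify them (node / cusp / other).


Singular points: {(-1, 1)}; classification: node.

Compute partial derivatives:
  f_x = 3*x**2 + 2*x*y + 2*x + y**2.
  f_y = x**2 + 2*x*y + 6*y**2 - 8*y + 3.
Scan x_0 ∈ {−4, ..., 4}. For each x_0, f_y(x_0, y) is a polynomial in y; find its integer roots y ∈ {−4, ..., 4}, then test f_x and f at those candidates.
  x = -4: f_y(-4, y) = 6*y**2 - 16*y + 19; no integer root y with |y| ≤ 4.
  x = -3: f_y(-3, y) = 6*y**2 - 14*y + 12; no integer root y with |y| ≤ 4.
  x = -2: f_y(-2, y) = 6*y**2 - 12*y + 7; no integer root y with |y| ≤ 4.
  x = -1: f_y(-1, y) = 6*y**2 - 10*y + 4; vanishes at y ∈ {1}. (-1, 1): f_x = 0, f = 0 — SINGULAR.
  x = 0: f_y(0, y) = 6*y**2 - 8*y + 3; no integer root y with |y| ≤ 4.
  x = 1: f_y(1, y) = 6*y**2 - 6*y + 4; no integer root y with |y| ≤ 4.
  x = 2: f_y(2, y) = 6*y**2 - 4*y + 7; no integer root y with |y| ≤ 4.
  x = 3: f_y(3, y) = 6*y**2 - 2*y + 12; no integer root y with |y| ≤ 4.
  x = 4: f_y(4, y) = 6*y**2 + 19; no integer root y with |y| ≤ 4.
Only singular point on the grid: (-1, 1).
Classify: substitute x = -1 + u, y = 1 + v and expand: f = u**3 + u**2*v - u**2 + u*v**2 + 2*v**3 + v**2.
No constant or linear terms (consistent with a singular point). Quadratic part: -u**2 + v**2. Cubic part: u**3 + u**2*v + u*v**2 + 2*v**3.
The quadratic part v**2 - u**2 = (v − u)(v + u) splits into two distinct linear factors, so there are two distinct tangent lines y − 1 = ±(x − -1) — this is a node (ordinary double point).
Classification: node.


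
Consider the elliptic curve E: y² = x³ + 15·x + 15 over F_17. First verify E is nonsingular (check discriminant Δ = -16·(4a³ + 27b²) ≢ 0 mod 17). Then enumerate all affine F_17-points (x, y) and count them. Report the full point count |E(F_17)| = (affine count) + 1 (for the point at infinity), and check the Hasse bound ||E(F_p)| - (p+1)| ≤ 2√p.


Affine points = {(0, 7), (0, 10), (2, 6), (2, 11), (3, 6), (3, 11), (6, 7), (6, 10), (7, 2), (7, 15), (8, 1), (8, 16), (10, 3), (10, 14), (11, 7), (11, 10), (12, 6), (12, 11), (16, 4), (16, 13)}; affine count = 20; |E(F_17)| = 21.

Discriminant check: Δ ∝ 4a³ + 27b² = 4·15³ + 27·15² = 4·3375 + 27·225 ≡ 8 (mod 17). Nonzero ⇒ E is nonsingular.
For each x ∈ F_17, compute rhs = x³ + 15·x + 15 mod 17, then count y ∈ F_17 with y² ≡ rhs.
  x = 0: rhs = 15, matching y values: 7, 10 (2 points).
  x = 1: rhs = 14, matching y values: none (0 points).
  x = 2: rhs = 2, matching y values: 6, 11 (2 points).
  x = 3: rhs = 2, matching y values: 6, 11 (2 points).
  x = 4: rhs = 3, matching y values: none (0 points).
  x = 5: rhs = 11, matching y values: none (0 points).
  x = 6: rhs = 15, matching y values: 7, 10 (2 points).
  x = 7: rhs = 4, matching y values: 2, 15 (2 points).
  x = 8: rhs = 1, matching y values: 1, 16 (2 points).
  x = 9: rhs = 12, matching y values: none (0 points).
  x = 10: rhs = 9, matching y values: 3, 14 (2 points).
  x = 11: rhs = 15, matching y values: 7, 10 (2 points).
  x = 12: rhs = 2, matching y values: 6, 11 (2 points).
  x = 13: rhs = 10, matching y values: none (0 points).
  x = 14: rhs = 11, matching y values: none (0 points).
  x = 15: rhs = 11, matching y values: none (0 points).
  x = 16: rhs = 16, matching y values: 4, 13 (2 points).
Total affine count: 20.
Full point count |E(F_17)| = 20 + 1 = 21.
Hasse bound: |21 − (17+1)| = |3| = 3 ≤ 2√17 ≈ 8.2462 ✓.


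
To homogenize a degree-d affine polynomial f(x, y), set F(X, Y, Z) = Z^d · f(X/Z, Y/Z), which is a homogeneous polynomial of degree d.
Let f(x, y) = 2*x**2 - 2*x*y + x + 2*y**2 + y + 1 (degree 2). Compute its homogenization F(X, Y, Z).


F(X, Y, Z) = 2*X**2 - 2*X*Y + X*Z + 2*Y**2 + Y*Z + Z**2

deg(f) = 2.
Substitute x = X/Z, y = Y/Z into f, then multiply by Z^2.
  monomial 2·x^2·y^0 ↦ 2·X^2·Y^0·Z^0.
  monomial -2·x^1·y^1 ↦ -2·X^1·Y^1·Z^0.
  monomial 1·x^1·y^0 ↦ 1·X^1·Y^0·Z^1.
  monomial 2·x^0·y^2 ↦ 2·X^0·Y^2·Z^0.
  monomial 1·x^0·y^1 ↦ 1·X^0·Y^1·Z^1.
  monomial 1·x^0·y^0 ↦ 1·X^0·Y^0·Z^2.
Collecting: F(X, Y, Z) = 2*X**2 - 2*X*Y + X*Z + 2*Y**2 + Y*Z + Z**2.


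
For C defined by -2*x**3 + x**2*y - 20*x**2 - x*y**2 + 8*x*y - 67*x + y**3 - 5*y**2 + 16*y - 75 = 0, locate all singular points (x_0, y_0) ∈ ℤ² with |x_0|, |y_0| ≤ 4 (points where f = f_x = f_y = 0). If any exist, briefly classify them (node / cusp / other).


Singular points: {(-3, 1)}; classification: node.

Compute partial derivatives:
  f_x = -6*x**2 + 2*x*y - 40*x - y**2 + 8*y - 67.
  f_y = x**2 - 2*x*y + 8*x + 3*y**2 - 10*y + 16.
Scan x_0 ∈ {−4, ..., 4}. For each x_0, f_y(x_0, y) is a polynomial in y; find its integer roots y ∈ {−4, ..., 4}, then test f_x and f at those candidates.
  x = -4: f_y(-4, y) = 3*y**2 - 2*y; vanishes at y ∈ {0}. (-4, 0): f_x = -3 ≠ 0.
  x = -3: f_y(-3, y) = 3*y**2 - 4*y + 1; vanishes at y ∈ {1}. (-3, 1): f_x = 0, f = 0 — SINGULAR.
  x = -2: f_y(-2, y) = 3*y**2 - 6*y + 4; no integer root y with |y| ≤ 4.
  x = -1: f_y(-1, y) = 3*y**2 - 8*y + 9; no integer root y with |y| ≤ 4.
  x = 0: f_y(0, y) = 3*y**2 - 10*y + 16; no integer root y with |y| ≤ 4.
  x = 1: f_y(1, y) = 3*y**2 - 12*y + 25; no integer root y with |y| ≤ 4.
  x = 2: f_y(2, y) = 3*y**2 - 14*y + 36; no integer root y with |y| ≤ 4.
  x = 3: f_y(3, y) = 3*y**2 - 16*y + 49; no integer root y with |y| ≤ 4.
  x = 4: f_y(4, y) = 3*y**2 - 18*y + 64; no integer root y with |y| ≤ 4.
Only singular point on the grid: (-3, 1).
Classify: substitute x = -3 + u, y = 1 + v and expand: f = -2*u**3 + u**2*v - u**2 - u*v**2 + v**3 + v**2.
No constant or linear terms (consistent with a singular point). Quadratic part: -u**2 + v**2. Cubic part: -2*u**3 + u**2*v - u*v**2 + v**3.
The quadratic part v**2 - u**2 = (v − u)(v + u) splits into two distinct linear factors, so there are two distinct tangent lines y − 1 = ±(x − -3) — this is a node (ordinary double point).
Classification: node.


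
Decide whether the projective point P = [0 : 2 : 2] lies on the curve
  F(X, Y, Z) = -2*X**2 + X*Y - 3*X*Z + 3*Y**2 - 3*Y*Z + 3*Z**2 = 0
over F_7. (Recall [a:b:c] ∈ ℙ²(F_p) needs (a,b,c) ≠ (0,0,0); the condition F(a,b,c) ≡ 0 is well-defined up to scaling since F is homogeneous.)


F(0,2,2) ≡ 5 (mod 7); P is NOT on the curve.

Evaluate F(0, 2, 2) term-by-term (mod 7).
  -2*X**2 ↦ -2·0·1·1 = 0
  X*Y ↦ 1·0·2·1 = 0
  -3*X*Z ↦ -3·0·1·2 = 0
  3*Y**2 ↦ 3·1·4·1 = 12
  -3*Y*Z ↦ -3·1·2·2 = -12
  3*Z**2 ↦ 3·1·1·4 = 12
Sum: F(0, 2, 2) = (0) + (0) + (0) + (12) + (-12) + (12) = 12.
Reducing mod 7: 12 ≡ 5 (mod 7).
Since F(a, b, c) ≡ 5 ≠ 0 (mod 7), P does NOT lie on the curve.


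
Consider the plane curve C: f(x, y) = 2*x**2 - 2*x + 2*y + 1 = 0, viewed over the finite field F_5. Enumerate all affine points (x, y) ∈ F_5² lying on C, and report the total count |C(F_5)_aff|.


Affine F_5-points: {(0, 2), (1, 2), (2, 0), (3, 1), (4, 0)}; count = 5.

For each of the 25 pairs (x, y) ∈ F_5², evaluate f(x, y) mod 5. Record the zeros.
  x = 0: [0↦1, 1↦3, 2↦0, 3↦2, 4↦4]  zeros at y ∈ {2}
  x = 1: [0↦1, 1↦3, 2↦0, 3↦2, 4↦4]  zeros at y ∈ {2}
  x = 2: [0↦0, 1↦2, 2↦4, 3↦1, 4↦3]  zeros at y ∈ {0}
  x = 3: [0↦3, 1↦0, 2↦2, 3↦4, 4↦1]  zeros at y ∈ {1}
  x = 4: [0↦0, 1↦2, 2↦4, 3↦1, 4↦3]  zeros at y ∈ {0}
Collecting zeros: affine points = {(0, 2), (1, 2), (2, 0), (3, 1), (4, 0)}.
Total count |C(F_5)_aff| = 5.


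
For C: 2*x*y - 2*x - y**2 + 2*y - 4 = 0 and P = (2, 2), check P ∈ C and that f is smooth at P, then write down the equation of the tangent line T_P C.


Tangent line at P: 2*x + 2*y - 8 = 0.

Step 1: f(2, 2) = 0, so P lies on C.
Step 2: partial derivatives
  f_x(x, y) = 2*y - 2, f_y(x, y) = 2*x - 2*y + 2.
  f_x(P) = 2, f_y(P) = 2 (gradient nonzero, so P is smooth).
Step 3: tangent line at P: 2·(x − 2) + 2·(y − 2) = 0.
Expanding: 2*x + 2*y - 8 = 0.


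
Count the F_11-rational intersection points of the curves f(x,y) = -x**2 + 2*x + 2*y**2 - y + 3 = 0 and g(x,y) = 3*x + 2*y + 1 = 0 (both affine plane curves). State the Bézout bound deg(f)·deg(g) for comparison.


Common zeros: {(3, 6)}; count = 1; Bézout bound = 2.

deg(f) = 2, deg(g) = 1, so Bézout bound = 2.
Scan x ∈ F_11. For each x, list the y ∈ F_11 with f(x, y) ≡ 0 and those with g(x, y) ≡ 0 (mod 11); the common zeros in that column are the intersection.
  x = 0: f ≡ 0 at y ∈ ∅; g ≡ 0 at y ∈ {5}; common: ∅.
  x = 1: f ≡ 0 at y ∈ ∅; g ≡ 0 at y ∈ {9}; common: ∅.
  x = 2: f ≡ 0 at y ∈ ∅; g ≡ 0 at y ∈ {2}; common: ∅.
  x = 3: f ≡ 0 at y ∈ {0, 6}; g ≡ 0 at y ∈ {6}; common: {6}.
  x = 4: f ≡ 0 at y ∈ ∅; g ≡ 0 at y ∈ {10}; common: ∅.
  x = 5: f ≡ 0 at y ∈ {1, 5}; g ≡ 0 at y ∈ {3}; common: ∅.
  x = 6: f ≡ 0 at y ∈ {8, 9}; g ≡ 0 at y ∈ {7}; common: ∅.
  x = 7: f ≡ 0 at y ∈ {8, 9}; g ≡ 0 at y ∈ {0}; common: ∅.
  x = 8: f ≡ 0 at y ∈ {1, 5}; g ≡ 0 at y ∈ {4}; common: ∅.
  x = 9: f ≡ 0 at y ∈ ∅; g ≡ 0 at y ∈ {8}; common: ∅.
  x = 10: f ≡ 0 at y ∈ {0, 6}; g ≡ 0 at y ∈ {1}; common: ∅.
Collecting: common zeros = {(3, 6)}, so the count is 1.
Comparison with the Bézout bound: 1 ≤ 2 = deg(f)·deg(g), as expected for curves with no common component (the affine F_11-count falls short of the bound because intersections may lie at infinity, over extension fields, or carry multiplicity).


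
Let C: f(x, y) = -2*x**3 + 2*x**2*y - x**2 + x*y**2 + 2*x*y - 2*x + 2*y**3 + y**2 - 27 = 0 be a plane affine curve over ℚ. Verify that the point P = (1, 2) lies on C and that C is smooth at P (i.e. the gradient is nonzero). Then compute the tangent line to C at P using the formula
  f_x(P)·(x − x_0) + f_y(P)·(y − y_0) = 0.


Tangent line at P: 6*x + 36*y - 78 = 0.

Step 1: f(1, 2) = 0, so P lies on C.
Step 2: partial derivatives
  f_x(x, y) = -6*x**2 + 4*x*y - 2*x + y**2 + 2*y - 2, f_y(x, y) = 2*x**2 + 2*x*y + 2*x + 6*y**2 + 2*y.
  f_x(P) = 6, f_y(P) = 36 (gradient nonzero, so P is smooth).
Step 3: tangent line at P: 6·(x − 1) + 36·(y − 2) = 0.
Expanding: 6*x + 36*y - 78 = 0.


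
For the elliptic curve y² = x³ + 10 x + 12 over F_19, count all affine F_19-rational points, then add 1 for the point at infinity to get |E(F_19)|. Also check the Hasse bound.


Affine points = {(1, 2), (1, 17), (5, 4), (5, 15), (7, 8), (7, 11), (11, 3), (11, 16), (12, 6), (12, 13), (18, 1), (18, 18)}; affine count = 12; |E(F_19)| = 13.

Discriminant check: Δ ∝ 4a³ + 27b² = 4·10³ + 27·12² = 4·1000 + 27·144 ≡ 3 (mod 19). Nonzero ⇒ E is nonsingular.
For each x ∈ F_19, compute rhs = x³ + 10·x + 12 mod 19, then count y ∈ F_19 with y² ≡ rhs.
  x = 0: rhs = 12, matching y values: none (0 points).
  x = 1: rhs = 4, matching y values: 2, 17 (2 points).
  x = 2: rhs = 2, matching y values: none (0 points).
  x = 3: rhs = 12, matching y values: none (0 points).
  x = 4: rhs = 2, matching y values: none (0 points).
  x = 5: rhs = 16, matching y values: 4, 15 (2 points).
  x = 6: rhs = 3, matching y values: none (0 points).
  x = 7: rhs = 7, matching y values: 8, 11 (2 points).
  x = 8: rhs = 15, matching y values: none (0 points).
  x = 9: rhs = 14, matching y values: none (0 points).
  x = 10: rhs = 10, matching y values: none (0 points).
  x = 11: rhs = 9, matching y values: 3, 16 (2 points).
  x = 12: rhs = 17, matching y values: 6, 13 (2 points).
  x = 13: rhs = 2, matching y values: none (0 points).
  x = 14: rhs = 8, matching y values: none (0 points).
  x = 15: rhs = 3, matching y values: none (0 points).
  x = 16: rhs = 12, matching y values: none (0 points).
  x = 17: rhs = 3, matching y values: none (0 points).
  x = 18: rhs = 1, matching y values: 1, 18 (2 points).
Total affine count: 12.
Full point count |E(F_19)| = 12 + 1 = 13.
Hasse bound: |13 − (19+1)| = |-7| = 7 ≤ 2√19 ≈ 8.7178 ✓.


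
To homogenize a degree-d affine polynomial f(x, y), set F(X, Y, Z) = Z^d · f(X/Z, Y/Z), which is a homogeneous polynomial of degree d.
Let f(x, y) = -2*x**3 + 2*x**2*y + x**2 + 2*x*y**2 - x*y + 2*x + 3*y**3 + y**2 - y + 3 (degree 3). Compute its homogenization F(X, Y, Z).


F(X, Y, Z) = -2*X**3 + 2*X**2*Y + X**2*Z + 2*X*Y**2 - X*Y*Z + 2*X*Z**2 + 3*Y**3 + Y**2*Z - Y*Z**2 + 3*Z**3

deg(f) = 3.
Substitute x = X/Z, y = Y/Z into f, then multiply by Z^3.
  monomial -2·x^3·y^0 ↦ -2·X^3·Y^0·Z^0.
  monomial 2·x^2·y^1 ↦ 2·X^2·Y^1·Z^0.
  monomial 1·x^2·y^0 ↦ 1·X^2·Y^0·Z^1.
  monomial 2·x^1·y^2 ↦ 2·X^1·Y^2·Z^0.
  monomial -1·x^1·y^1 ↦ -1·X^1·Y^1·Z^1.
  monomial 2·x^1·y^0 ↦ 2·X^1·Y^0·Z^2.
  monomial 3·x^0·y^3 ↦ 3·X^0·Y^3·Z^0.
  monomial 1·x^0·y^2 ↦ 1·X^0·Y^2·Z^1.
  monomial -1·x^0·y^1 ↦ -1·X^0·Y^1·Z^2.
  monomial 3·x^0·y^0 ↦ 3·X^0·Y^0·Z^3.
Collecting: F(X, Y, Z) = -2*X**3 + 2*X**2*Y + X**2*Z + 2*X*Y**2 - X*Y*Z + 2*X*Z**2 + 3*Y**3 + Y**2*Z - Y*Z**2 + 3*Z**3.


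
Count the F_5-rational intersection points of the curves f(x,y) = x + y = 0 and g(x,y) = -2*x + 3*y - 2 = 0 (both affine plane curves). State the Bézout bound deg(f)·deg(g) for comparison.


Common zeros: ∅; count = 0; Bézout bound = 1.

deg(f) = 1, deg(g) = 1, so Bézout bound = 1.
Scan x ∈ F_5. For each x, list the y ∈ F_5 with f(x, y) ≡ 0 and those with g(x, y) ≡ 0 (mod 5); the common zeros in that column are the intersection.
  x = 0: f ≡ 0 at y ∈ {0}; g ≡ 0 at y ∈ {4}; common: ∅.
  x = 1: f ≡ 0 at y ∈ {4}; g ≡ 0 at y ∈ {3}; common: ∅.
  x = 2: f ≡ 0 at y ∈ {3}; g ≡ 0 at y ∈ {2}; common: ∅.
  x = 3: f ≡ 0 at y ∈ {2}; g ≡ 0 at y ∈ {1}; common: ∅.
  x = 4: f ≡ 0 at y ∈ {1}; g ≡ 0 at y ∈ {0}; common: ∅.
Collecting: common zeros = ∅, so the count is 0.
Comparison with the Bézout bound: 0 ≤ 1 = deg(f)·deg(g), as expected for curves with no common component (the affine F_5-count falls short of the bound because intersections may lie at infinity, over extension fields, or carry multiplicity).


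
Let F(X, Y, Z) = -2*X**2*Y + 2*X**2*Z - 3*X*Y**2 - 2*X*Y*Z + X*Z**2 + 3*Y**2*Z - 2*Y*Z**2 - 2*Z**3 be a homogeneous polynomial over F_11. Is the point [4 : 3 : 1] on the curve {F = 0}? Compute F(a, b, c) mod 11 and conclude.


F(4,3,1) ≡ 3 (mod 11); P is NOT on the curve.

Evaluate F(4, 3, 1) term-by-term (mod 11).
  -2*X**2*Y ↦ -2·16·3·1 = -96
  2*X**2*Z ↦ 2·16·1·1 = 32
  -3*X*Y**2 ↦ -3·4·9·1 = -108
  -2*X*Y*Z ↦ -2·4·3·1 = -24
  X*Z**2 ↦ 1·4·1·1 = 4
  3*Y**2*Z ↦ 3·1·9·1 = 27
  -2*Y*Z**2 ↦ -2·1·3·1 = -6
  -2*Z**3 ↦ -2·1·1·1 = -2
Sum: F(4, 3, 1) = (-96) + (32) + (-108) + (-24) + (4) + (27) + (-6) + (-2) = -173.
Reducing mod 11: -173 ≡ 3 (mod 11).
Since F(a, b, c) ≡ 3 ≠ 0 (mod 11), P does NOT lie on the curve.


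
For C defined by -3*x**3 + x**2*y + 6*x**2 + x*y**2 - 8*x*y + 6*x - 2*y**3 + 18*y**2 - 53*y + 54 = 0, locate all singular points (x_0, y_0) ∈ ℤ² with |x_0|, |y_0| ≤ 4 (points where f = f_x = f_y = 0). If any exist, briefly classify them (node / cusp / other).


Singular points: {(1, 3)}; classification: cusp.

Compute partial derivatives:
  f_x = -9*x**2 + 2*x*y + 12*x + y**2 - 8*y + 6.
  f_y = x**2 + 2*x*y - 8*x - 6*y**2 + 36*y - 53.
Scan x_0 ∈ {−4, ..., 4}. For each x_0, f_y(x_0, y) is a polynomial in y; find its integer roots y ∈ {−4, ..., 4}, then test f_x and f at those candidates.
  x = -4: f_y(-4, y) = -6*y**2 + 28*y - 5; no integer root y with |y| ≤ 4.
  x = -3: f_y(-3, y) = -6*y**2 + 30*y - 20; no integer root y with |y| ≤ 4.
  x = -2: f_y(-2, y) = -6*y**2 + 32*y - 33; no integer root y with |y| ≤ 4.
  x = -1: f_y(-1, y) = -6*y**2 + 34*y - 44; vanishes at y ∈ {2}. (-1, 2): f_x = -31 ≠ 0.
  x = 0: f_y(0, y) = -6*y**2 + 36*y - 53; no integer root y with |y| ≤ 4.
  x = 1: f_y(1, y) = -6*y**2 + 38*y - 60; vanishes at y ∈ {3}. (1, 3): f_x = 0, f = 0 — SINGULAR.
  x = 2: f_y(2, y) = -6*y**2 + 40*y - 65; no integer root y with |y| ≤ 4.
  x = 3: f_y(3, y) = -6*y**2 + 42*y - 68; no integer root y with |y| ≤ 4.
  x = 4: f_y(4, y) = -6*y**2 + 44*y - 69; no integer root y with |y| ≤ 4.
Only singular point on the grid: (1, 3).
Classify: substitute x = 1 + u, y = 3 + v and expand: f = -3*u**3 + u**2*v + u*v**2 - 2*v**3 + v**2.
No constant or linear terms (consistent with a singular point). Quadratic part: v**2. Cubic part: -3*u**3 + u**2*v + u*v**2 - 2*v**3.
The quadratic part v**2 is a perfect square, so there is a single (double) tangent line v = 0, i.e. y = 3. Restricting the cubic part to that line (v = 0) leaves -3*u**3 ≠ 0, so f is not divisible by v and the branch is v² ≈ 3*u**3 to lowest order — this is a cusp.
Classification: cusp.


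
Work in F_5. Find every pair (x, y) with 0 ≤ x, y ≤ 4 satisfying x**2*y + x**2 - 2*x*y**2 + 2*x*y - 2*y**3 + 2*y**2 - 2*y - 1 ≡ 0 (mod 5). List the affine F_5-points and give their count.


Affine F_5-points: {(0, 4), (1, 0), (2, 1), (3, 1), (4, 0)}; count = 5.

For each of the 25 pairs (x, y) ∈ F_5², evaluate f(x, y) mod 5. Record the zeros.
  x = 0: [0↦4, 1↦2, 2↦2, 3↦2, 4↦0]  zeros at y ∈ {4}
  x = 1: [0↦0, 1↦4, 2↦1, 3↦4, 4↦1]  zeros at y ∈ {0}
  x = 2: [0↦3, 1↦0, 2↦1, 3↦4, 4↦2]  zeros at y ∈ {1}
  x = 3: [0↦3, 1↦0, 2↦2, 3↦2, 4↦3]  zeros at y ∈ {1}
  x = 4: [0↦0, 1↦4, 2↦4, 3↦3, 4↦4]  zeros at y ∈ {0}
Collecting zeros: affine points = {(0, 4), (1, 0), (2, 1), (3, 1), (4, 0)}.
Total count |C(F_5)_aff| = 5.


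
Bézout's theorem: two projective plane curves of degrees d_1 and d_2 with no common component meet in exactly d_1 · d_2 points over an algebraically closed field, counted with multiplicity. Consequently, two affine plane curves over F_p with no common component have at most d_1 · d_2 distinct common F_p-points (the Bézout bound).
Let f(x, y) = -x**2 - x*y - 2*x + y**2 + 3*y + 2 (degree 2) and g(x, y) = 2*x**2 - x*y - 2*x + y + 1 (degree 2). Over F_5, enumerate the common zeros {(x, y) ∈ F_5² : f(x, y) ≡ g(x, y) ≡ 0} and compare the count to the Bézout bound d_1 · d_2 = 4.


Common zeros: {(0, 4)}; count = 1; Bézout bound = 4.

deg(f) = 2, deg(g) = 2, so Bézout bound = 4.
Scan x ∈ F_5. For each x, list the y ∈ F_5 with f(x, y) ≡ 0 and those with g(x, y) ≡ 0 (mod 5); the common zeros in that column are the intersection.
  x = 0: f ≡ 0 at y ∈ {3, 4}; g ≡ 0 at y ∈ {4}; common: {4}.
  x = 1: f ≡ 0 at y ∈ ∅; g ≡ 0 at y ∈ ∅; common: ∅.
  x = 2: f ≡ 0 at y ∈ {2}; g ≡ 0 at y ∈ {0}; common: ∅.
  x = 3: f ≡ 0 at y ∈ ∅; g ≡ 0 at y ∈ {4}; common: ∅.
  x = 4: f ≡ 0 at y ∈ {2, 4}; g ≡ 0 at y ∈ {0}; common: ∅.
Collecting: common zeros = {(0, 4)}, so the count is 1.
Comparison with the Bézout bound: 1 ≤ 4 = deg(f)·deg(g), as expected for curves with no common component (the affine F_5-count falls short of the bound because intersections may lie at infinity, over extension fields, or carry multiplicity).


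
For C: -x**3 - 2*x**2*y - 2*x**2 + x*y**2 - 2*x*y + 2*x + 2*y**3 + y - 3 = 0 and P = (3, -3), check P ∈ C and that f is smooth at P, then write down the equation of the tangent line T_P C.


Tangent line at P: 14*x + 13*y - 3 = 0.

Step 1: f(3, -3) = 0, so P lies on C.
Step 2: partial derivatives
  f_x(x, y) = -3*x**2 - 4*x*y - 4*x + y**2 - 2*y + 2, f_y(x, y) = -2*x**2 + 2*x*y - 2*x + 6*y**2 + 1.
  f_x(P) = 14, f_y(P) = 13 (gradient nonzero, so P is smooth).
Step 3: tangent line at P: 14·(x − 3) + 13·(y − -3) = 0.
Expanding: 14*x + 13*y - 3 = 0.


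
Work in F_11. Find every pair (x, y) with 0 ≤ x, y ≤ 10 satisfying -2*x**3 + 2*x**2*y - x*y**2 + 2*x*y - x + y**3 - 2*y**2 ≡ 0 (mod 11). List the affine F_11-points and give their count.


Affine F_11-points: {(0, 0), (0, 2), (1, 10), (2, 9), (3, 7), (4, 0), (5, 7), (6, 3), (7, 0), (10, 7), (10, 8)}; count = 11.

For each of the 121 pairs (x, y) ∈ F_11², evaluate f(x, y) mod 11. Record the zeros.
  x = 0: [0↦0, 1↦10, 2↦0, 3↦9, 4↦10, 5↦9, 6↦1, 7↦3, 8↦10, 9↦6, 10↦8]  zeros at y ∈ {0, 2}
  x = 1: [0↦8, 1↦10, 2↦1, 3↦9, 4↦7, 5↦1, 6↦8, 7↦1, 8↦8, 9↦2, 10↦0]  zeros at y ∈ {10}
  x = 2: [0↦4, 1↦2, 2↦9, 3↦9, 4↦8, 5↦1, 6↦5, 7↦4, 8↦4, 9↦0, 10↦9]  zeros at y ∈ {9}
  x = 3: [0↦9, 1↦7, 2↦1, 3↦8, 4↦1, 5↦8, 6↦2, 7↦0, 8↦8, 9↦10, 10↦1]  zeros at y ∈ {7}
  x = 4: [0↦0, 1↦2, 2↦9, 3↦5, 4↦7, 5↦10, 6↦9, 7↦10, 8↦8, 9↦9, 10↦8]  zeros at y ∈ {0}
  x = 5: [0↦9, 1↦8, 2↦10, 3↦10, 4↦3, 5↦6, 6↦3, 7↦0, 8↦3, 9↦7, 10↦7]  zeros at y ∈ {7}
  x = 6: [0↦2, 1↦2, 2↦3, 3↦0, 4↦10, 5↦6, 6↦5, 7↦2, 8↦3, 9↦3, 10↦8]  zeros at y ∈ {3}
  x = 7: [0↦0, 1↦5, 2↦9, 3↦7, 4↦5, 5↦9, 6↦3, 7↦4, 8↦7, 9↦7, 10↦10]  zeros at y ∈ {0}
  x = 8: [0↦2, 1↦5, 2↦5, 3↦8, 4↦9, 5↦3, 6↦7, 7↦5, 8↦3, 9↦7, 10↦1]  zeros at y ∈ ∅
  x = 9: [0↦7, 1↦1, 2↦1, 3↦2, 4↦10, 5↦9, 6↦5, 7↦4, 8↦1, 9↦2, 10↦2]  zeros at y ∈ ∅
  x = 10: [0↦3, 1↦3, 2↦7, 3↦10, 4↦7, 5↦4, 6↦7, 7↦0, 8↦0, 9↦2, 10↦1]  zeros at y ∈ {7, 8}
Collecting zeros: affine points = {(0, 0), (0, 2), (1, 10), (2, 9), (3, 7), (4, 0), (5, 7), (6, 3), (7, 0), (10, 7), (10, 8)}.
Total count |C(F_11)_aff| = 11.


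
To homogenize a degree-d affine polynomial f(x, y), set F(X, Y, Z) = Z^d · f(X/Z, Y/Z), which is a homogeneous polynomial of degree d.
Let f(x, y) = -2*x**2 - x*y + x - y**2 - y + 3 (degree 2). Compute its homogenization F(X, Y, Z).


F(X, Y, Z) = -2*X**2 - X*Y + X*Z - Y**2 - Y*Z + 3*Z**2

deg(f) = 2.
Substitute x = X/Z, y = Y/Z into f, then multiply by Z^2.
  monomial -2·x^2·y^0 ↦ -2·X^2·Y^0·Z^0.
  monomial -1·x^1·y^1 ↦ -1·X^1·Y^1·Z^0.
  monomial 1·x^1·y^0 ↦ 1·X^1·Y^0·Z^1.
  monomial -1·x^0·y^2 ↦ -1·X^0·Y^2·Z^0.
  monomial -1·x^0·y^1 ↦ -1·X^0·Y^1·Z^1.
  monomial 3·x^0·y^0 ↦ 3·X^0·Y^0·Z^2.
Collecting: F(X, Y, Z) = -2*X**2 - X*Y + X*Z - Y**2 - Y*Z + 3*Z**2.


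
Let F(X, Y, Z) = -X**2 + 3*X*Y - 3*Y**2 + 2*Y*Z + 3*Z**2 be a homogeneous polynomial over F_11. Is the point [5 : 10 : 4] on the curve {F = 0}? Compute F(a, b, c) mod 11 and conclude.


F(5,10,4) ≡ 8 (mod 11); P is NOT on the curve.

Evaluate F(5, 10, 4) term-by-term (mod 11).
  -X**2 ↦ -1·25·1·1 = -25
  3*X*Y ↦ 3·5·10·1 = 150
  -3*Y**2 ↦ -3·1·100·1 = -300
  2*Y*Z ↦ 2·1·10·4 = 80
  3*Z**2 ↦ 3·1·1·16 = 48
Sum: F(5, 10, 4) = (-25) + (150) + (-300) + (80) + (48) = -47.
Reducing mod 11: -47 ≡ 8 (mod 11).
Since F(a, b, c) ≡ 8 ≠ 0 (mod 11), P does NOT lie on the curve.


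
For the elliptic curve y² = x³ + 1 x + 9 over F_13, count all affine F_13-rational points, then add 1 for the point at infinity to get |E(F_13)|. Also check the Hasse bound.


Affine points = {(0, 3), (0, 10), (3, 0), (4, 5), (4, 8), (5, 3), (5, 10), (6, 6), (6, 7), (8, 3), (8, 10), (11, 5), (11, 8)}; affine count = 13; |E(F_13)| = 14.

Discriminant check: Δ ∝ 4a³ + 27b² = 4·1³ + 27·9² = 4·1 + 27·81 ≡ 7 (mod 13). Nonzero ⇒ E is nonsingular.
For each x ∈ F_13, compute rhs = x³ + 1·x + 9 mod 13, then count y ∈ F_13 with y² ≡ rhs.
  x = 0: rhs = 9, matching y values: 3, 10 (2 points).
  x = 1: rhs = 11, matching y values: none (0 points).
  x = 2: rhs = 6, matching y values: none (0 points).
  x = 3: rhs = 0, matching y values: 0 (1 points).
  x = 4: rhs = 12, matching y values: 5, 8 (2 points).
  x = 5: rhs = 9, matching y values: 3, 10 (2 points).
  x = 6: rhs = 10, matching y values: 6, 7 (2 points).
  x = 7: rhs = 8, matching y values: none (0 points).
  x = 8: rhs = 9, matching y values: 3, 10 (2 points).
  x = 9: rhs = 6, matching y values: none (0 points).
  x = 10: rhs = 5, matching y values: none (0 points).
  x = 11: rhs = 12, matching y values: 5, 8 (2 points).
  x = 12: rhs = 7, matching y values: none (0 points).
Total affine count: 13.
Full point count |E(F_13)| = 13 + 1 = 14.
Hasse bound: |14 − (13+1)| = |0| = 0 ≤ 2√13 ≈ 7.2111 ✓.


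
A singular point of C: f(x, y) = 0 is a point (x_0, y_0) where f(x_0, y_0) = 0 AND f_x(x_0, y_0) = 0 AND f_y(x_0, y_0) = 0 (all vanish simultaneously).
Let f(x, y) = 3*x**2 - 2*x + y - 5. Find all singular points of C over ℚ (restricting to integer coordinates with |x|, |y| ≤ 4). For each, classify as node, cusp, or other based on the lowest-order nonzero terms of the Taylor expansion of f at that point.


No singular points in the scanned grid; C is smooth there.

Compute partial derivatives:
  f_x = 6*x - 2.
  f_y = 1.
f_y = 1 is a nonzero constant, so f_y never vanishes: no point (x, y) can satisfy f = f_x = f_y = 0. In particular no (x, y) ∈ {−4, ..., 4}² is singular; the curve is smooth.


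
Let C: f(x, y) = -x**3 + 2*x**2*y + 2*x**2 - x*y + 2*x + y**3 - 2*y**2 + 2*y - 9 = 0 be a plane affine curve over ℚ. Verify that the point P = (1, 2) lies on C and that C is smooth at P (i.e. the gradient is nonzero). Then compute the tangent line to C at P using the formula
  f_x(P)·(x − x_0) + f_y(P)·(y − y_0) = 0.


Tangent line at P: 9*x + 7*y - 23 = 0.

Step 1: f(1, 2) = 0, so P lies on C.
Step 2: partial derivatives
  f_x(x, y) = -3*x**2 + 4*x*y + 4*x - y + 2, f_y(x, y) = 2*x**2 - x + 3*y**2 - 4*y + 2.
  f_x(P) = 9, f_y(P) = 7 (gradient nonzero, so P is smooth).
Step 3: tangent line at P: 9·(x − 1) + 7·(y − 2) = 0.
Expanding: 9*x + 7*y - 23 = 0.


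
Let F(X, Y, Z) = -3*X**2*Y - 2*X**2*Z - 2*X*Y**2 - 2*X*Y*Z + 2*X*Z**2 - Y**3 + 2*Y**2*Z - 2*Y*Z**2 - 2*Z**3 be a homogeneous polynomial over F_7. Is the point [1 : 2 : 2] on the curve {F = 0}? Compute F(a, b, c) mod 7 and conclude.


F(1,2,2) ≡ 0 (mod 7); P is on the curve.

Evaluate F(1, 2, 2) term-by-term (mod 7).
  -3*X**2*Y ↦ -3·1·2·1 = -6
  -2*X**2*Z ↦ -2·1·1·2 = -4
  -2*X*Y**2 ↦ -2·1·4·1 = -8
  -2*X*Y*Z ↦ -2·1·2·2 = -8
  2*X*Z**2 ↦ 2·1·1·4 = 8
  -Y**3 ↦ -1·1·8·1 = -8
  2*Y**2*Z ↦ 2·1·4·2 = 16
  -2*Y*Z**2 ↦ -2·1·2·4 = -16
  -2*Z**3 ↦ -2·1·1·8 = -16
Sum: F(1, 2, 2) = (-6) + (-4) + (-8) + (-8) + (8) + (-8) + (16) + (-16) + (-16) = -42.
Reducing mod 7: -42 ≡ 0 (mod 7).
Since F(a, b, c) ≡ 0 (mod 7), P lies on the curve.


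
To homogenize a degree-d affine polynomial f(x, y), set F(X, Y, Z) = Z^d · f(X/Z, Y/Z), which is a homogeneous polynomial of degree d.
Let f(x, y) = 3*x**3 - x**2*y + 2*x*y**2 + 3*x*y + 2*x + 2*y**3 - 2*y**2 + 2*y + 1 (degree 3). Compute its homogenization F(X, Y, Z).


F(X, Y, Z) = 3*X**3 - X**2*Y + 2*X*Y**2 + 3*X*Y*Z + 2*X*Z**2 + 2*Y**3 - 2*Y**2*Z + 2*Y*Z**2 + Z**3

deg(f) = 3.
Substitute x = X/Z, y = Y/Z into f, then multiply by Z^3.
  monomial 3·x^3·y^0 ↦ 3·X^3·Y^0·Z^0.
  monomial -1·x^2·y^1 ↦ -1·X^2·Y^1·Z^0.
  monomial 2·x^1·y^2 ↦ 2·X^1·Y^2·Z^0.
  monomial 3·x^1·y^1 ↦ 3·X^1·Y^1·Z^1.
  monomial 2·x^1·y^0 ↦ 2·X^1·Y^0·Z^2.
  monomial 2·x^0·y^3 ↦ 2·X^0·Y^3·Z^0.
  monomial -2·x^0·y^2 ↦ -2·X^0·Y^2·Z^1.
  monomial 2·x^0·y^1 ↦ 2·X^0·Y^1·Z^2.
  monomial 1·x^0·y^0 ↦ 1·X^0·Y^0·Z^3.
Collecting: F(X, Y, Z) = 3*X**3 - X**2*Y + 2*X*Y**2 + 3*X*Y*Z + 2*X*Z**2 + 2*Y**3 - 2*Y**2*Z + 2*Y*Z**2 + Z**3.


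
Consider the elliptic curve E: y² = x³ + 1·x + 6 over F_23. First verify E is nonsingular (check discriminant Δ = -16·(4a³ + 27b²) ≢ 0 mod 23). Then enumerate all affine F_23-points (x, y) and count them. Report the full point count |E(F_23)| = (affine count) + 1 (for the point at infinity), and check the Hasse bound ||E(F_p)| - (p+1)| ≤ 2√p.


Affine points = {(0, 11), (0, 12), (1, 10), (1, 13), (2, 4), (2, 19), (3, 6), (3, 17), (9, 10), (9, 13), (10, 2), (10, 21), (13, 10), (13, 13), (14, 2), (14, 21), (16, 1), (16, 22), (22, 2), (22, 21)}; affine count = 20; |E(F_23)| = 21.

Discriminant check: Δ ∝ 4a³ + 27b² = 4·1³ + 27·6² = 4·1 + 27·36 ≡ 10 (mod 23). Nonzero ⇒ E is nonsingular.
For each x ∈ F_23, compute rhs = x³ + 1·x + 6 mod 23, then count y ∈ F_23 with y² ≡ rhs.
  x = 0: rhs = 6, matching y values: 11, 12 (2 points).
  x = 1: rhs = 8, matching y values: 10, 13 (2 points).
  x = 2: rhs = 16, matching y values: 4, 19 (2 points).
  x = 3: rhs = 13, matching y values: 6, 17 (2 points).
  x = 4: rhs = 5, matching y values: none (0 points).
  x = 5: rhs = 21, matching y values: none (0 points).
  x = 6: rhs = 21, matching y values: none (0 points).
  x = 7: rhs = 11, matching y values: none (0 points).
  x = 8: rhs = 20, matching y values: none (0 points).
  x = 9: rhs = 8, matching y values: 10, 13 (2 points).
  x = 10: rhs = 4, matching y values: 2, 21 (2 points).
  x = 11: rhs = 14, matching y values: none (0 points).
  x = 12: rhs = 21, matching y values: none (0 points).
  x = 13: rhs = 8, matching y values: 10, 13 (2 points).
  x = 14: rhs = 4, matching y values: 2, 21 (2 points).
  x = 15: rhs = 15, matching y values: none (0 points).
  x = 16: rhs = 1, matching y values: 1, 22 (2 points).
  x = 17: rhs = 14, matching y values: none (0 points).
  x = 18: rhs = 14, matching y values: none (0 points).
  x = 19: rhs = 7, matching y values: none (0 points).
  x = 20: rhs = 22, matching y values: none (0 points).
  x = 21: rhs = 19, matching y values: none (0 points).
  x = 22: rhs = 4, matching y values: 2, 21 (2 points).
Total affine count: 20.
Full point count |E(F_23)| = 20 + 1 = 21.
Hasse bound: |21 − (23+1)| = |-3| = 3 ≤ 2√23 ≈ 9.5917 ✓.


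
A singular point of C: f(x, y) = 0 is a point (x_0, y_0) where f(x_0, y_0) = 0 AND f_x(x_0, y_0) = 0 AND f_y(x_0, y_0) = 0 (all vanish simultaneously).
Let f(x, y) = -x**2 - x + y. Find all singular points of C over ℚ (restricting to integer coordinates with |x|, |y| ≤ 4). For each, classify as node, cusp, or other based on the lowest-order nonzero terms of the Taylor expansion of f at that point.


No singular points in the scanned grid; C is smooth there.

Compute partial derivatives:
  f_x = -2*x - 1.
  f_y = 1.
f_y = 1 is a nonzero constant, so f_y never vanishes: no point (x, y) can satisfy f = f_x = f_y = 0. In particular no (x, y) ∈ {−4, ..., 4}² is singular; the curve is smooth.


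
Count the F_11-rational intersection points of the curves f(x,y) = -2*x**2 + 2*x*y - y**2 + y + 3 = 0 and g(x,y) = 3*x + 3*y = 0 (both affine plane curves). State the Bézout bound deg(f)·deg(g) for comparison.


Common zeros: ∅; count = 0; Bézout bound = 2.

deg(f) = 2, deg(g) = 1, so Bézout bound = 2.
Scan x ∈ F_11. For each x, list the y ∈ F_11 with f(x, y) ≡ 0 and those with g(x, y) ≡ 0 (mod 11); the common zeros in that column are the intersection.
  x = 0: f ≡ 0 at y ∈ ∅; g ≡ 0 at y ∈ {0}; common: ∅.
  x = 1: f ≡ 0 at y ∈ ∅; g ≡ 0 at y ∈ {10}; common: ∅.
  x = 2: f ≡ 0 at y ∈ {6, 10}; g ≡ 0 at y ∈ {9}; common: ∅.
  x = 3: f ≡ 0 at y ∈ {9}; g ≡ 0 at y ∈ {8}; common: ∅.
  x = 4: f ≡ 0 at y ∈ {3, 6}; g ≡ 0 at y ∈ {7}; common: ∅.
  x = 5: f ≡ 0 at y ∈ ∅; g ≡ 0 at y ∈ {6}; common: ∅.
  x = 6: f ≡ 0 at y ∈ {4, 9}; g ≡ 0 at y ∈ {5}; common: ∅.
  x = 7: f ≡ 0 at y ∈ ∅; g ≡ 0 at y ∈ {4}; common: ∅.
  x = 8: f ≡ 0 at y ∈ {7, 10}; g ≡ 0 at y ∈ {3}; common: ∅.
  x = 9: f ≡ 0 at y ∈ {4}; g ≡ 0 at y ∈ {2}; common: ∅.
  x = 10: f ≡ 0 at y ∈ {3, 7}; g ≡ 0 at y ∈ {1}; common: ∅.
Collecting: common zeros = ∅, so the count is 0.
Comparison with the Bézout bound: 0 ≤ 2 = deg(f)·deg(g), as expected for curves with no common component (the affine F_11-count falls short of the bound because intersections may lie at infinity, over extension fields, or carry multiplicity).
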